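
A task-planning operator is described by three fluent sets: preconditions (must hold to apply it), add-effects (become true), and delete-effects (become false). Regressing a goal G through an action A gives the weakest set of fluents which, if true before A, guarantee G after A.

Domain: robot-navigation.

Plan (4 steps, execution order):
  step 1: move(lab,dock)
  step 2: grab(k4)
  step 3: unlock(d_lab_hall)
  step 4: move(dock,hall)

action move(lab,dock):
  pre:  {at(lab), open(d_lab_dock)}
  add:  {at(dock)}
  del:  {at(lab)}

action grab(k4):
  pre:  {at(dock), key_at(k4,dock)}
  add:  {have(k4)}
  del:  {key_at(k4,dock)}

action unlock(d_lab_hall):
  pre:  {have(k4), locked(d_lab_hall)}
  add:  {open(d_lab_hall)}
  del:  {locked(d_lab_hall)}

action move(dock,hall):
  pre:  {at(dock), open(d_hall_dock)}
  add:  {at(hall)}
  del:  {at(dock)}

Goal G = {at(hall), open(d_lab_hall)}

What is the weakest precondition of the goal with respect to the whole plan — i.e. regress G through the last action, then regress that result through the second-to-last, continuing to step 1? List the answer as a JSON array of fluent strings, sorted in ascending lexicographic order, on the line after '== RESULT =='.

Work backward from the goal:
  through step 4 (move(dock,hall)): drop {at(hall)}, keep {open(d_lab_hall)}, require {at(dock), open(d_hall_dock)}
    → {at(dock), open(d_hall_dock), open(d_lab_hall)}
  through step 3 (unlock(d_lab_hall)): drop {open(d_lab_hall)}, keep {at(dock), open(d_hall_dock)}, require {have(k4), locked(d_lab_hall)}
    → {at(dock), have(k4), locked(d_lab_hall), open(d_hall_dock)}
  through step 2 (grab(k4)): drop {have(k4)}, keep {at(dock), locked(d_lab_hall), open(d_hall_dock)}, require {at(dock), key_at(k4,dock)}
    → {at(dock), key_at(k4,dock), locked(d_lab_hall), open(d_hall_dock)}
  through step 1 (move(lab,dock)): drop {at(dock)}, keep {key_at(k4,dock), locked(d_lab_hall), open(d_hall_dock)}, require {at(lab), open(d_lab_dock)}
    → {at(lab), key_at(k4,dock), locked(d_lab_hall), open(d_hall_dock), open(d_lab_dock)}

== RESULT ==
["at(lab)", "key_at(k4,dock)", "locked(d_lab_hall)", "open(d_hall_dock)", "open(d_lab_dock)"]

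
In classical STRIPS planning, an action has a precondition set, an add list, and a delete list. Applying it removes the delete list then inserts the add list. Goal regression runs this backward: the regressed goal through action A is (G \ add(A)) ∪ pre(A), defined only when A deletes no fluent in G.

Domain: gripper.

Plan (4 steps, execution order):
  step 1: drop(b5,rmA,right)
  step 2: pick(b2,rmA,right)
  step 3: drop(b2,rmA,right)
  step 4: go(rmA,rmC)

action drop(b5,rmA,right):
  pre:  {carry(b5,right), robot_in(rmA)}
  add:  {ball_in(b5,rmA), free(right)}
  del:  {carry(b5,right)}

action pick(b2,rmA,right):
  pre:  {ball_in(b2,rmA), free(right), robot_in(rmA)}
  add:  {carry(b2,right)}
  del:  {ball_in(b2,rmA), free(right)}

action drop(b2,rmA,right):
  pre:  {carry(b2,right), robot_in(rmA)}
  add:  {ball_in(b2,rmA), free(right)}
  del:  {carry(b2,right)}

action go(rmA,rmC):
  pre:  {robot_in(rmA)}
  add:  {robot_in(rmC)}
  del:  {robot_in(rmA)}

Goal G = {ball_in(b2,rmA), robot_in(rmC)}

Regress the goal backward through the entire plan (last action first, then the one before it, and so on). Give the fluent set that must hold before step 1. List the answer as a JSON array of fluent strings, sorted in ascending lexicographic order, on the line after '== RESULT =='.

Work backward from the goal:
  through step 4 (go(rmA,rmC)): drop {robot_in(rmC)}, keep {ball_in(b2,rmA)}, require {robot_in(rmA)}
    → {ball_in(b2,rmA), robot_in(rmA)}
  through step 3 (drop(b2,rmA,right)): drop {ball_in(b2,rmA)}, keep {robot_in(rmA)}, require {carry(b2,right), robot_in(rmA)}
    → {carry(b2,right), robot_in(rmA)}
  through step 2 (pick(b2,rmA,right)): drop {carry(b2,right)}, keep {robot_in(rmA)}, require {ball_in(b2,rmA), free(right), robot_in(rmA)}
    → {ball_in(b2,rmA), free(right), robot_in(rmA)}
  through step 1 (drop(b5,rmA,right)): drop {free(right)}, keep {ball_in(b2,rmA), robot_in(rmA)}, require {carry(b5,right), robot_in(rmA)}
    → {ball_in(b2,rmA), carry(b5,right), robot_in(rmA)}

== RESULT ==
["ball_in(b2,rmA)", "carry(b5,right)", "robot_in(rmA)"]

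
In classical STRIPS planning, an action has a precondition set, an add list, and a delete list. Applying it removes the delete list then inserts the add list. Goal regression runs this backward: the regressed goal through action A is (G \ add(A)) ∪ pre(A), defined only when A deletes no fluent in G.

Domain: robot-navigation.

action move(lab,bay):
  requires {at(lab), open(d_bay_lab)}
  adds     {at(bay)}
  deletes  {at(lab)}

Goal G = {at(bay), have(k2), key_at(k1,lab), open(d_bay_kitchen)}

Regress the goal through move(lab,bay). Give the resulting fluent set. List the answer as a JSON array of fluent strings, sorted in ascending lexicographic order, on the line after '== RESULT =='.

Regress:
  G ∩ del = {}  (empty — regression defined)
  G \ add = {at(bay), have(k2), key_at(k1,lab), open(d_bay_kitchen)} \ {at(bay)} = {have(k2), key_at(k1,lab), open(d_bay_kitchen)}
  ∪ pre   = {have(k2), key_at(k1,lab), open(d_bay_kitchen)} ∪ {at(lab), open(d_bay_lab)}
          = {at(lab), have(k2), key_at(k1,lab), open(d_bay_kitchen), open(d_bay_lab)}

== RESULT ==
["at(lab)", "have(k2)", "key_at(k1,lab)", "open(d_bay_kitchen)", "open(d_bay_lab)"]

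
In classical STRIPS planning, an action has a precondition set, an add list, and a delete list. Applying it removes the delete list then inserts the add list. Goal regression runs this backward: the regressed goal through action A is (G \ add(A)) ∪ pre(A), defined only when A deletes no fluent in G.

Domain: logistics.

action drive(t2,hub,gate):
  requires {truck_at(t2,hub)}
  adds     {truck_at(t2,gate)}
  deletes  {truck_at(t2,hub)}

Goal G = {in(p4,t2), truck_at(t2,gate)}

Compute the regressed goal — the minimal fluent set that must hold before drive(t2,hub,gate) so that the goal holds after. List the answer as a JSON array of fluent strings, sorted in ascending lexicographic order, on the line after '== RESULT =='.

Regress:
  G ∩ del = {}  (empty — regression defined)
  G \ add = {in(p4,t2), truck_at(t2,gate)} \ {truck_at(t2,gate)} = {in(p4,t2)}
  ∪ pre   = {in(p4,t2)} ∪ {truck_at(t2,hub)}
          = {in(p4,t2), truck_at(t2,hub)}

== RESULT ==
["in(p4,t2)", "truck_at(t2,hub)"]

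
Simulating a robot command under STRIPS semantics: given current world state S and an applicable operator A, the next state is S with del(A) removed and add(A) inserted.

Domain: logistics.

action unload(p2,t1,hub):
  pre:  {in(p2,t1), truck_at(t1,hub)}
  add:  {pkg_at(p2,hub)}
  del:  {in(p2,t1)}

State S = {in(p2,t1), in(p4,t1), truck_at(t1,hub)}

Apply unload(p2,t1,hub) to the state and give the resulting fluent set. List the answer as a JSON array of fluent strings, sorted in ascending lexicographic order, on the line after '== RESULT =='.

Compute (S \ del) ∪ add:
  pre ⊆ S: {in(p2,t1), truck_at(t1,hub)} ⊆ S  — applicable
  S \ del = {in(p4,t1), truck_at(t1,hub)}
  ∪ add   = {in(p4,t1), pkg_at(p2,hub), truck_at(t1,hub)}

== RESULT ==
["in(p4,t1)", "pkg_at(p2,hub)", "truck_at(t1,hub)"]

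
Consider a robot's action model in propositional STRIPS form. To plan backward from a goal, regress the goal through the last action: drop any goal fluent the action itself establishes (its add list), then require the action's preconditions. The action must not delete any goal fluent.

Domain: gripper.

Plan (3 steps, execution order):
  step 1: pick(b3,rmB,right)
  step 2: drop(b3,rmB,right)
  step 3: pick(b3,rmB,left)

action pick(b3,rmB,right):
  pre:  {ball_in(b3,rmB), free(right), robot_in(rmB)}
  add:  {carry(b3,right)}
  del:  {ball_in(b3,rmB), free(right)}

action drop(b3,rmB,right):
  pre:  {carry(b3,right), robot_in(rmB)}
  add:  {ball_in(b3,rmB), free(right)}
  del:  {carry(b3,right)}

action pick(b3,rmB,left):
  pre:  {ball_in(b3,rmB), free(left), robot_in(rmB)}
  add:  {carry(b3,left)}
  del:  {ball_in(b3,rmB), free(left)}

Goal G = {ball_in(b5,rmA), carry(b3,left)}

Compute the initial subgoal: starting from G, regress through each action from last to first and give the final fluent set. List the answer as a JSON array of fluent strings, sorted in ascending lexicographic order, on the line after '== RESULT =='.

Regress step by step:
  through step 3 (pick(b3,rmB,left)): drop {carry(b3,left)}, keep {ball_in(b5,rmA)}, require {ball_in(b3,rmB), free(left), robot_in(rmB)}
    → {ball_in(b3,rmB), ball_in(b5,rmA), free(left), robot_in(rmB)}
  through step 2 (drop(b3,rmB,right)): drop {ball_in(b3,rmB)}, keep {ball_in(b5,rmA), free(left), robot_in(rmB)}, require {carry(b3,right), robot_in(rmB)}
    → {ball_in(b5,rmA), carry(b3,right), free(left), robot_in(rmB)}
  through step 1 (pick(b3,rmB,right)): drop {carry(b3,right)}, keep {ball_in(b5,rmA), free(left), robot_in(rmB)}, require {ball_in(b3,rmB), free(right), robot_in(rmB)}
    → {ball_in(b3,rmB), ball_in(b5,rmA), free(left), free(right), robot_in(rmB)}

== RESULT ==
["ball_in(b3,rmB)", "ball_in(b5,rmA)", "free(left)", "free(right)", "robot_in(rmB)"]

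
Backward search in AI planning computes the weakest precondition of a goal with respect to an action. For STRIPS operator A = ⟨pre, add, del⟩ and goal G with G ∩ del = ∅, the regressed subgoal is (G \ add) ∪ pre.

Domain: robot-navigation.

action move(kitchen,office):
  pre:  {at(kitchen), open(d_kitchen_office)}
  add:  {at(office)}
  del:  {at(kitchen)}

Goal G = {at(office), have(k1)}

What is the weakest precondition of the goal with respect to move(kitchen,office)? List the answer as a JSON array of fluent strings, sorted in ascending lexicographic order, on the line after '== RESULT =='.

Compute (G \ add) ∪ pre:
  G ∩ del = {}  (empty — regression defined)
  G \ add = {at(office), have(k1)} \ {at(office)} = {have(k1)}
  ∪ pre   = {have(k1)} ∪ {at(kitchen), open(d_kitchen_office)}
          = {at(kitchen), have(k1), open(d_kitchen_office)}

== RESULT ==
["at(kitchen)", "have(k1)", "open(d_kitchen_office)"]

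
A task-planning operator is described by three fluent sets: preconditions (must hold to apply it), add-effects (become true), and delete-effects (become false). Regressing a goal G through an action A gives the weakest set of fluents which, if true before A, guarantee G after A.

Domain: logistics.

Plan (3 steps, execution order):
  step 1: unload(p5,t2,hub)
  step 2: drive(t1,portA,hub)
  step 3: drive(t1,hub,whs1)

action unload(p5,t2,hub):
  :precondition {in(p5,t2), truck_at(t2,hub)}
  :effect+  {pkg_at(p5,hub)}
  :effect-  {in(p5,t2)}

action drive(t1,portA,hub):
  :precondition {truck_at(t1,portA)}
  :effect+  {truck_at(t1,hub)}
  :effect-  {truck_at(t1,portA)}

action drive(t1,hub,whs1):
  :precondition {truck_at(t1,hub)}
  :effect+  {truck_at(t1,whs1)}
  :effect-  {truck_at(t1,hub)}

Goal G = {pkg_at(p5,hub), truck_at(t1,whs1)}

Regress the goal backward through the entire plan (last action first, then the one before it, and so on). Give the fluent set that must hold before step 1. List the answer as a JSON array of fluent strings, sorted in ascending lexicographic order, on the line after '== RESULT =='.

Regress step by step:
  through step 3 (drive(t1,hub,whs1)): drop {truck_at(t1,whs1)}, keep {pkg_at(p5,hub)}, require {truck_at(t1,hub)}
    → {pkg_at(p5,hub), truck_at(t1,hub)}
  through step 2 (drive(t1,portA,hub)): drop {truck_at(t1,hub)}, keep {pkg_at(p5,hub)}, require {truck_at(t1,portA)}
    → {pkg_at(p5,hub), truck_at(t1,portA)}
  through step 1 (unload(p5,t2,hub)): drop {pkg_at(p5,hub)}, keep {truck_at(t1,portA)}, require {in(p5,t2), truck_at(t2,hub)}
    → {in(p5,t2), truck_at(t1,portA), truck_at(t2,hub)}

== RESULT ==
["in(p5,t2)", "truck_at(t1,portA)", "truck_at(t2,hub)"]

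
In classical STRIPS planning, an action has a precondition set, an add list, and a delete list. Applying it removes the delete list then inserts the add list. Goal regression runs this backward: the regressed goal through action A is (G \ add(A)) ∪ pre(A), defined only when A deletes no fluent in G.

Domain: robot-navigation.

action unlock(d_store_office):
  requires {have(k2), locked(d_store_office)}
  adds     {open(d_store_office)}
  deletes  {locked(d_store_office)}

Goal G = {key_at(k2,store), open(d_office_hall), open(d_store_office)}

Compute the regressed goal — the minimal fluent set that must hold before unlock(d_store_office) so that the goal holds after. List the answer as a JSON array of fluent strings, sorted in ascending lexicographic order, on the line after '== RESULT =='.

Compute (G \ add) ∪ pre:
  G ∩ del = {}  (empty — regression defined)
  G \ add = {key_at(k2,store), open(d_office_hall), open(d_store_office)} \ {open(d_store_office)} = {key_at(k2,store), open(d_office_hall)}
  ∪ pre   = {key_at(k2,store), open(d_office_hall)} ∪ {have(k2), locked(d_store_office)}
          = {have(k2), key_at(k2,store), locked(d_store_office), open(d_office_hall)}

== RESULT ==
["have(k2)", "key_at(k2,store)", "locked(d_store_office)", "open(d_office_hall)"]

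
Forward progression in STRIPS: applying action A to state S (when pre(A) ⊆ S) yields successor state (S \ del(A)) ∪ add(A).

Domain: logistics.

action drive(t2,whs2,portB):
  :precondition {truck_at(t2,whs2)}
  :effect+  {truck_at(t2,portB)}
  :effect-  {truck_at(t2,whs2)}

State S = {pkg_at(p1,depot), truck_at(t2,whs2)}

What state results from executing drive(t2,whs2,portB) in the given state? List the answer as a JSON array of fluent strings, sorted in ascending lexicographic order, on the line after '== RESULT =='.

Compute (S \ del) ∪ add:
  pre ⊆ S: {truck_at(t2,whs2)} ⊆ S  — applicable
  S \ del = {pkg_at(p1,depot)}
  ∪ add   = {pkg_at(p1,depot), truck_at(t2,portB)}

== RESULT ==
["pkg_at(p1,depot)", "truck_at(t2,portB)"]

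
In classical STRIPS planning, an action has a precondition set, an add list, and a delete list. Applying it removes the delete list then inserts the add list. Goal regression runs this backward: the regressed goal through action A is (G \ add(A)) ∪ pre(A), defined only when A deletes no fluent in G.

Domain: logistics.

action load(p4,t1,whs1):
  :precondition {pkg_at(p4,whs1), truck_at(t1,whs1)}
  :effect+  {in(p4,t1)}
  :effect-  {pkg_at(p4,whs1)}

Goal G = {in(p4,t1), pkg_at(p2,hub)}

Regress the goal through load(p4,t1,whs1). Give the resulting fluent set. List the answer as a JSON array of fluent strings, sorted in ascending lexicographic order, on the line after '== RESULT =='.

Compute (G \ add) ∪ pre:
  G ∩ del = {}  (empty — regression defined)
  G \ add = {in(p4,t1), pkg_at(p2,hub)} \ {in(p4,t1)} = {pkg_at(p2,hub)}
  ∪ pre   = {pkg_at(p2,hub)} ∪ {pkg_at(p4,whs1), truck_at(t1,whs1)}
          = {pkg_at(p2,hub), pkg_at(p4,whs1), truck_at(t1,whs1)}

== RESULT ==
["pkg_at(p2,hub)", "pkg_at(p4,whs1)", "truck_at(t1,whs1)"]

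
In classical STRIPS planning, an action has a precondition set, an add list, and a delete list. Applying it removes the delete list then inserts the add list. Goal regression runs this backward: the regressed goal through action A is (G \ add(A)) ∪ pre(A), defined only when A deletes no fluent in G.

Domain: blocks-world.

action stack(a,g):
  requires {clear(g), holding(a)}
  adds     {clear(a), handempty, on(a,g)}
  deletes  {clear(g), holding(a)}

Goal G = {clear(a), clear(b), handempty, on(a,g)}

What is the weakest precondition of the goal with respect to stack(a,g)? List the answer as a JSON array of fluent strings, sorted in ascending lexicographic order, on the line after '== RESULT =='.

Regress:
  G ∩ del = {}  (empty — regression defined)
  G \ add = {clear(a), clear(b), handempty, on(a,g)} \ {clear(a), handempty, on(a,g)} = {clear(b)}
  ∪ pre   = {clear(b)} ∪ {clear(g), holding(a)}
          = {clear(b), clear(g), holding(a)}

== RESULT ==
["clear(b)", "clear(g)", "holding(a)"]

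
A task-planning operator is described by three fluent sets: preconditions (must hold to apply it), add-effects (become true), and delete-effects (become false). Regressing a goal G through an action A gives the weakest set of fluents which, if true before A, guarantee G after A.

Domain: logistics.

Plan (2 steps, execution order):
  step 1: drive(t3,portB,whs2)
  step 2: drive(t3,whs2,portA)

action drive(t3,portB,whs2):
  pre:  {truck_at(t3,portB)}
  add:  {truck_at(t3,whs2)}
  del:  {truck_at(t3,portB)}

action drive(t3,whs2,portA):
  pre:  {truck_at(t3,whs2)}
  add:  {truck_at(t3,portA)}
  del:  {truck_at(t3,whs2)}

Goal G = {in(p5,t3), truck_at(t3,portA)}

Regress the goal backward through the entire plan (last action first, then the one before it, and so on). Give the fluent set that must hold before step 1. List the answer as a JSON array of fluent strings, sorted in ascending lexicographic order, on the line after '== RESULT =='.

Work backward from the goal:
  through step 2 (drive(t3,whs2,portA)): drop {truck_at(t3,portA)}, keep {in(p5,t3)}, require {truck_at(t3,whs2)}
    → {in(p5,t3), truck_at(t3,whs2)}
  through step 1 (drive(t3,portB,whs2)): drop {truck_at(t3,whs2)}, keep {in(p5,t3)}, require {truck_at(t3,portB)}
    → {in(p5,t3), truck_at(t3,portB)}

== RESULT ==
["in(p5,t3)", "truck_at(t3,portB)"]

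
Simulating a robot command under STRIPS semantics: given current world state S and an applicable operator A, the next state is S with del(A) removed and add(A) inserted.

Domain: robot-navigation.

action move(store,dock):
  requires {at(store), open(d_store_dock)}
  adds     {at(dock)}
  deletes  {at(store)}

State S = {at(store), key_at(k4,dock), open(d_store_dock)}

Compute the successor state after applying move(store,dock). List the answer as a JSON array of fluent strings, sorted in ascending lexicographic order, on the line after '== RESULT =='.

Compute (S \ del) ∪ add:
  pre ⊆ S: {at(store), open(d_store_dock)} ⊆ S  — applicable
  S \ del = {key_at(k4,dock), open(d_store_dock)}
  ∪ add   = {at(dock), key_at(k4,dock), open(d_store_dock)}

== RESULT ==
["at(dock)", "key_at(k4,dock)", "open(d_store_dock)"]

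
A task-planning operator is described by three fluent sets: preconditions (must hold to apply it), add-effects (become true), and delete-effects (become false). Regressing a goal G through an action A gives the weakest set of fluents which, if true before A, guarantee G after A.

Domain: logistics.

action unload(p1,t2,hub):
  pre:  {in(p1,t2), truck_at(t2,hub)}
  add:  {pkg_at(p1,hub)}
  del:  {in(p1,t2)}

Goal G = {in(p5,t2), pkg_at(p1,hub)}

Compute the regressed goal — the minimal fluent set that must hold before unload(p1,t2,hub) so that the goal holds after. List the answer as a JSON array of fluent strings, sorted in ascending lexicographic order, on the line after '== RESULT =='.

Compute (G \ add) ∪ pre:
  G ∩ del = {}  (empty — regression defined)
  G \ add = {in(p5,t2), pkg_at(p1,hub)} \ {pkg_at(p1,hub)} = {in(p5,t2)}
  ∪ pre   = {in(p5,t2)} ∪ {in(p1,t2), truck_at(t2,hub)}
          = {in(p1,t2), in(p5,t2), truck_at(t2,hub)}

== RESULT ==
["in(p1,t2)", "in(p5,t2)", "truck_at(t2,hub)"]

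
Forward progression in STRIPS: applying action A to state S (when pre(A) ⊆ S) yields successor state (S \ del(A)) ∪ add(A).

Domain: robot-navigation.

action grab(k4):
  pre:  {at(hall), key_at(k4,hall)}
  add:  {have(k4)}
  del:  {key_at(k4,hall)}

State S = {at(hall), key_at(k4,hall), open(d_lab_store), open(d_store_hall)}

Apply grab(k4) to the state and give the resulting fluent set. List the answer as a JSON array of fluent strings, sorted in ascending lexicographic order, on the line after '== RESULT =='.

Compute (S \ del) ∪ add:
  pre ⊆ S: {at(hall), key_at(k4,hall)} ⊆ S  — applicable
  S \ del = {at(hall), open(d_lab_store), open(d_store_hall)}
  ∪ add   = {at(hall), have(k4), open(d_lab_store), open(d_store_hall)}

== RESULT ==
["at(hall)", "have(k4)", "open(d_lab_store)", "open(d_store_hall)"]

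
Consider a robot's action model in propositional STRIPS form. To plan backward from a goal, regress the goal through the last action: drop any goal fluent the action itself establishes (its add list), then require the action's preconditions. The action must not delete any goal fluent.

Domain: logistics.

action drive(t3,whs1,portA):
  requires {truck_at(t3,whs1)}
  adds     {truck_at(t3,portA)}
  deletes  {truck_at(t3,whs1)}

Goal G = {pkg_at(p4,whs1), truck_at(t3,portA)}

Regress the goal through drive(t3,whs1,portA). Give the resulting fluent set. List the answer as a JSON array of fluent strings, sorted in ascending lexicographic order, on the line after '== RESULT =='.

Compute (G \ add) ∪ pre:
  G ∩ del = {}  (empty — regression defined)
  G \ add = {pkg_at(p4,whs1), truck_at(t3,portA)} \ {truck_at(t3,portA)} = {pkg_at(p4,whs1)}
  ∪ pre   = {pkg_at(p4,whs1)} ∪ {truck_at(t3,whs1)}
          = {pkg_at(p4,whs1), truck_at(t3,whs1)}

== RESULT ==
["pkg_at(p4,whs1)", "truck_at(t3,whs1)"]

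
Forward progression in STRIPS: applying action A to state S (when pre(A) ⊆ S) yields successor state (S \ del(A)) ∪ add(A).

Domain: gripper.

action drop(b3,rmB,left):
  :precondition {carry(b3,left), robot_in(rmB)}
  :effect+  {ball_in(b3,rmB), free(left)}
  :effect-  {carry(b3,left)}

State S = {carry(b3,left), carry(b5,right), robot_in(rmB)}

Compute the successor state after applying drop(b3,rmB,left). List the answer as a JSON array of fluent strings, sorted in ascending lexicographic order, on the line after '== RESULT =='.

Progress:
  pre ⊆ S: {carry(b3,left), robot_in(rmB)} ⊆ S  — applicable
  S \ del = {carry(b5,right), robot_in(rmB)}
  ∪ add   = {ball_in(b3,rmB), carry(b5,right), free(left), robot_in(rmB)}

== RESULT ==
["ball_in(b3,rmB)", "carry(b5,right)", "free(left)", "robot_in(rmB)"]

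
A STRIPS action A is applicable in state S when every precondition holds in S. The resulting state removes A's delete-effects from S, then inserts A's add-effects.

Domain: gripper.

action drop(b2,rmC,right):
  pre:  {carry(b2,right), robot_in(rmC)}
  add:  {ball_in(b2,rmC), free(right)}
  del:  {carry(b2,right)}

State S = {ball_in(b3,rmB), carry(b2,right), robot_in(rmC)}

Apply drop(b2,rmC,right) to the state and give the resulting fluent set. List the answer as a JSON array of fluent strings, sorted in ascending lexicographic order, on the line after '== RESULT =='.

Compute (S \ del) ∪ add:
  pre ⊆ S: {carry(b2,right), robot_in(rmC)} ⊆ S  — applicable
  S \ del = {ball_in(b3,rmB), robot_in(rmC)}
  ∪ add   = {ball_in(b2,rmC), ball_in(b3,rmB), free(right), robot_in(rmC)}

== RESULT ==
["ball_in(b2,rmC)", "ball_in(b3,rmB)", "free(right)", "robot_in(rmC)"]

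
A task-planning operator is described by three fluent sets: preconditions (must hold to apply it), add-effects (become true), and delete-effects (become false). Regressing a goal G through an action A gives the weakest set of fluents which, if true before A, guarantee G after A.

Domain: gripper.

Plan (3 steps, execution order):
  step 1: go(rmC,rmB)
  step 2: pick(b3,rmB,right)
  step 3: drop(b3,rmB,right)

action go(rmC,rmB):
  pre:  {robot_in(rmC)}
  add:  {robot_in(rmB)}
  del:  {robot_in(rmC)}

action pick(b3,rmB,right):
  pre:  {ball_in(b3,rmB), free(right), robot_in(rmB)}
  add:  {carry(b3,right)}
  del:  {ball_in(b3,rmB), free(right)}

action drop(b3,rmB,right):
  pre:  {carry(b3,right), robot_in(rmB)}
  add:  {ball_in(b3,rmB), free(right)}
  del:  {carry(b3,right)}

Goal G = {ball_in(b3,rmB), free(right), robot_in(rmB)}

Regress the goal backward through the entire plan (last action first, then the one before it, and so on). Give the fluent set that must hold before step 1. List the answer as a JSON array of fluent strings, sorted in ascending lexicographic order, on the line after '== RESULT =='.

Work backward from the goal:
  through step 3 (drop(b3,rmB,right)): drop {ball_in(b3,rmB), free(right)}, keep {robot_in(rmB)}, require {carry(b3,right), robot_in(rmB)}
    → {carry(b3,right), robot_in(rmB)}
  through step 2 (pick(b3,rmB,right)): drop {carry(b3,right)}, keep {robot_in(rmB)}, require {ball_in(b3,rmB), free(right), robot_in(rmB)}
    → {ball_in(b3,rmB), free(right), robot_in(rmB)}
  through step 1 (go(rmC,rmB)): drop {robot_in(rmB)}, keep {ball_in(b3,rmB), free(right)}, require {robot_in(rmC)}
    → {ball_in(b3,rmB), free(right), robot_in(rmC)}

== RESULT ==
["ball_in(b3,rmB)", "free(right)", "robot_in(rmC)"]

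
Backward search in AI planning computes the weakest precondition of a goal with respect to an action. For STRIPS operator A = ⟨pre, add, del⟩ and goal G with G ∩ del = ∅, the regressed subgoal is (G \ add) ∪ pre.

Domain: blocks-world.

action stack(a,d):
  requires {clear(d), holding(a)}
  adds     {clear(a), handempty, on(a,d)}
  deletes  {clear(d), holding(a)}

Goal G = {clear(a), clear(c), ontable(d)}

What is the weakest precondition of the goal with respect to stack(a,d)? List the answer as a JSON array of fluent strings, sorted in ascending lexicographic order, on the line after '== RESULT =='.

Compute (G \ add) ∪ pre:
  G ∩ del = {}  (empty — regression defined)
  G \ add = {clear(a), clear(c), ontable(d)} \ {clear(a), handempty, on(a,d)} = {clear(c), ontable(d)}
  ∪ pre   = {clear(c), ontable(d)} ∪ {clear(d), holding(a)}
          = {clear(c), clear(d), holding(a), ontable(d)}

== RESULT ==
["clear(c)", "clear(d)", "holding(a)", "ontable(d)"]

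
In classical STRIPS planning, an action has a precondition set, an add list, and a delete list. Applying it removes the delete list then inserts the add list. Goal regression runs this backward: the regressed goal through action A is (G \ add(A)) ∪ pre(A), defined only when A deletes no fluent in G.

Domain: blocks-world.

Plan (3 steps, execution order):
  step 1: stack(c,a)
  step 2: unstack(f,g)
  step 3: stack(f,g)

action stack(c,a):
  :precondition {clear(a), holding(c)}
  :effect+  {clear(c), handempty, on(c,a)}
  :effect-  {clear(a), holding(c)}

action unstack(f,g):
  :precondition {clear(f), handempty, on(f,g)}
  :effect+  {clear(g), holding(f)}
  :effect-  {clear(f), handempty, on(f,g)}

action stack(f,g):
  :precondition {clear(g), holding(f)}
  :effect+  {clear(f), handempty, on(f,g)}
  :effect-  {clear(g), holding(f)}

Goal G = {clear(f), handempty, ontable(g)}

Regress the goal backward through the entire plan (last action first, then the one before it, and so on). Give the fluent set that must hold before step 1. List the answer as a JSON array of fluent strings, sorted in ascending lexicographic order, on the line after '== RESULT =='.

Work backward from the goal:
  through step 3 (stack(f,g)): drop {clear(f), handempty}, keep {ontable(g)}, require {clear(g), holding(f)}
    → {clear(g), holding(f), ontable(g)}
  through step 2 (unstack(f,g)): drop {clear(g), holding(f)}, keep {ontable(g)}, require {clear(f), handempty, on(f,g)}
    → {clear(f), handempty, on(f,g), ontable(g)}
  through step 1 (stack(c,a)): drop {handempty}, keep {clear(f), on(f,g), ontable(g)}, require {clear(a), holding(c)}
    → {clear(a), clear(f), holding(c), on(f,g), ontable(g)}

== RESULT ==
["clear(a)", "clear(f)", "holding(c)", "on(f,g)", "ontable(g)"]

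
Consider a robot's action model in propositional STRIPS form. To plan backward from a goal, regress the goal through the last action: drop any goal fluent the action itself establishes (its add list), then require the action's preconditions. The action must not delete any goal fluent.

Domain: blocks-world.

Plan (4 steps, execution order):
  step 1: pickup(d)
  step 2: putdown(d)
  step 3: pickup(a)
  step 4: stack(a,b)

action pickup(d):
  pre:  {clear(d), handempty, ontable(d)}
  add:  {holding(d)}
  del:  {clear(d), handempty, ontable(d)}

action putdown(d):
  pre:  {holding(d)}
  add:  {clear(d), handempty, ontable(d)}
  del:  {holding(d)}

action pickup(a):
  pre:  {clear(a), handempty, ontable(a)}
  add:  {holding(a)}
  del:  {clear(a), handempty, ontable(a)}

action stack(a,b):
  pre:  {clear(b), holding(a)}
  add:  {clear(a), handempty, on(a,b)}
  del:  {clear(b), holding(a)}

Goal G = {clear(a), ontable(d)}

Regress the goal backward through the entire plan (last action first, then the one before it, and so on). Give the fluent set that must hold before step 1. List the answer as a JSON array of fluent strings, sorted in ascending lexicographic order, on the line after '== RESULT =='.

Work backward from the goal:
  through step 4 (stack(a,b)): drop {clear(a)}, keep {ontable(d)}, require {clear(b), holding(a)}
    → {clear(b), holding(a), ontable(d)}
  through step 3 (pickup(a)): drop {holding(a)}, keep {clear(b), ontable(d)}, require {clear(a), handempty, ontable(a)}
    → {clear(a), clear(b), handempty, ontable(a), ontable(d)}
  through step 2 (putdown(d)): drop {handempty, ontable(d)}, keep {clear(a), clear(b), ontable(a)}, require {holding(d)}
    → {clear(a), clear(b), holding(d), ontable(a)}
  through step 1 (pickup(d)): drop {holding(d)}, keep {clear(a), clear(b), ontable(a)}, require {clear(d), handempty, ontable(d)}
    → {clear(a), clear(b), clear(d), handempty, ontable(a), ontable(d)}

== RESULT ==
["clear(a)", "clear(b)", "clear(d)", "handempty", "ontable(a)", "ontable(d)"]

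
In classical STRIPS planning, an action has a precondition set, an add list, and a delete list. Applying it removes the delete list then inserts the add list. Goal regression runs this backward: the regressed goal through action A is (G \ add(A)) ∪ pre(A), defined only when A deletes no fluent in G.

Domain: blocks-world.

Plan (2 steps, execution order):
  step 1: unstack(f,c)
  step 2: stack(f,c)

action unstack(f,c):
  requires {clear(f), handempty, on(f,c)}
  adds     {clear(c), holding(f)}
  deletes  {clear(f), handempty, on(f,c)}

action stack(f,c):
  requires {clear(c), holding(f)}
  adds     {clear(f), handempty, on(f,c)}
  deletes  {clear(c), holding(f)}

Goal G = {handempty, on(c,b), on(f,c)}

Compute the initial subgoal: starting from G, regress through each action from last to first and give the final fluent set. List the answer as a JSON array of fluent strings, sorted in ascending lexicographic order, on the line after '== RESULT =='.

Regress step by step:
  through step 2 (stack(f,c)): drop {handempty, on(f,c)}, keep {on(c,b)}, require {clear(c), holding(f)}
    → {clear(c), holding(f), on(c,b)}
  through step 1 (unstack(f,c)): drop {clear(c), holding(f)}, keep {on(c,b)}, require {clear(f), handempty, on(f,c)}
    → {clear(f), handempty, on(c,b), on(f,c)}

== RESULT ==
["clear(f)", "handempty", "on(c,b)", "on(f,c)"]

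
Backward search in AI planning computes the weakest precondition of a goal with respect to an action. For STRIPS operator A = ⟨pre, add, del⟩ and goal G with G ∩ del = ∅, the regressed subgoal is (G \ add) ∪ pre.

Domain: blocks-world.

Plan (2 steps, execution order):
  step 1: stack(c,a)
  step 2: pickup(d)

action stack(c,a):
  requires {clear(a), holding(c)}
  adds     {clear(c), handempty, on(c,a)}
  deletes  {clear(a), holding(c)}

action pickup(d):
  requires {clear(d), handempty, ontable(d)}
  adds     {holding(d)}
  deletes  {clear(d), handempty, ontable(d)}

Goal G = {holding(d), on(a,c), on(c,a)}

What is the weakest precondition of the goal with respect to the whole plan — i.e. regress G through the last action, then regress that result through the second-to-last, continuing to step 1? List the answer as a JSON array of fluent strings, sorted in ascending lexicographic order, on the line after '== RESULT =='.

Regress step by step:
  through step 2 (pickup(d)): drop {holding(d)}, keep {on(a,c), on(c,a)}, require {clear(d), handempty, ontable(d)}
    → {clear(d), handempty, on(a,c), on(c,a), ontable(d)}
  through step 1 (stack(c,a)): drop {handempty, on(c,a)}, keep {clear(d), on(a,c), ontable(d)}, require {clear(a), holding(c)}
    → {clear(a), clear(d), holding(c), on(a,c), ontable(d)}

== RESULT ==
["clear(a)", "clear(d)", "holding(c)", "on(a,c)", "ontable(d)"]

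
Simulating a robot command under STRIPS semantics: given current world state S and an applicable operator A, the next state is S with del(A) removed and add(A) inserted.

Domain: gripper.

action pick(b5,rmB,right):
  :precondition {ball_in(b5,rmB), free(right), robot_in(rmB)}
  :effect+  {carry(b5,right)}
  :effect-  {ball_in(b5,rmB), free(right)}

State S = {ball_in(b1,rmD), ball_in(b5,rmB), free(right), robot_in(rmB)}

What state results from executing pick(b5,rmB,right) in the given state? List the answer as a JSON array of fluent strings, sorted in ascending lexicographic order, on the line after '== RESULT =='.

Progress:
  pre ⊆ S: {ball_in(b5,rmB), free(right), robot_in(rmB)} ⊆ S  — applicable
  S \ del = {ball_in(b1,rmD), robot_in(rmB)}
  ∪ add   = {ball_in(b1,rmD), carry(b5,right), robot_in(rmB)}

== RESULT ==
["ball_in(b1,rmD)", "carry(b5,right)", "robot_in(rmB)"]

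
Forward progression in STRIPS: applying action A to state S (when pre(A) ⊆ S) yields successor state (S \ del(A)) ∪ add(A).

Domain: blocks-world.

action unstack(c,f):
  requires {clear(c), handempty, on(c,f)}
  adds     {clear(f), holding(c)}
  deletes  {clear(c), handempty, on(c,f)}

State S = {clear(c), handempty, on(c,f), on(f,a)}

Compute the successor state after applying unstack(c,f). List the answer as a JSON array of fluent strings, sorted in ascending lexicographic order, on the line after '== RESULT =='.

Compute (S \ del) ∪ add:
  pre ⊆ S: {clear(c), handempty, on(c,f)} ⊆ S  — applicable
  S \ del = {on(f,a)}
  ∪ add   = {clear(f), holding(c), on(f,a)}

== RESULT ==
["clear(f)", "holding(c)", "on(f,a)"]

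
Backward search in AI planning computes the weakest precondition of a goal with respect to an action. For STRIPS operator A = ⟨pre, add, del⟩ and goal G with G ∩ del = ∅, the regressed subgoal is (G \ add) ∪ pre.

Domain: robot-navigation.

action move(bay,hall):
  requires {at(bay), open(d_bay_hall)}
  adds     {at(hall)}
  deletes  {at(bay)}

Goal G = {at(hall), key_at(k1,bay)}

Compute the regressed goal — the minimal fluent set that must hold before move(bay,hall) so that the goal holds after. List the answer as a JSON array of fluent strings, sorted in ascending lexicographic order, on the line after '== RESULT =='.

Compute (G \ add) ∪ pre:
  G ∩ del = {}  (empty — regression defined)
  G \ add = {at(hall), key_at(k1,bay)} \ {at(hall)} = {key_at(k1,bay)}
  ∪ pre   = {key_at(k1,bay)} ∪ {at(bay), open(d_bay_hall)}
          = {at(bay), key_at(k1,bay), open(d_bay_hall)}

== RESULT ==
["at(bay)", "key_at(k1,bay)", "open(d_bay_hall)"]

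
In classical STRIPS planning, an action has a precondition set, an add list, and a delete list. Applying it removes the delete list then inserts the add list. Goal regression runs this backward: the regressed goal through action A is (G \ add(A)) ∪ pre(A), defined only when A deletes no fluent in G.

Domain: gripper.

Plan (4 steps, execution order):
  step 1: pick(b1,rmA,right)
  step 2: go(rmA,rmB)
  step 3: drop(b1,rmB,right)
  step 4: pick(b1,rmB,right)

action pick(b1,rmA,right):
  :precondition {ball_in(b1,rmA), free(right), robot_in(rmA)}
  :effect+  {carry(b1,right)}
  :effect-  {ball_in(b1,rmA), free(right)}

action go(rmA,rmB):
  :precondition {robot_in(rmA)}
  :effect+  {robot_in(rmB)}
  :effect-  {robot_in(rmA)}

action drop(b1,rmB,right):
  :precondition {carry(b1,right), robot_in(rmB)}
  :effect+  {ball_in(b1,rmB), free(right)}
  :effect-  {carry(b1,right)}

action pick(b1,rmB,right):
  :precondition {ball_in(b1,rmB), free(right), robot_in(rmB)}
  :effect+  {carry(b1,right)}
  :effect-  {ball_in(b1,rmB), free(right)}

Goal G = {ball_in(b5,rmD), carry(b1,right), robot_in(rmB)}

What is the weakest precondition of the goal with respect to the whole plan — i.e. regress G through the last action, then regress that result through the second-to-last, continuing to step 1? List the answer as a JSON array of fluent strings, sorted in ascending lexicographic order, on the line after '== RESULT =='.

Work backward from the goal:
  through step 4 (pick(b1,rmB,right)): drop {carry(b1,right)}, keep {ball_in(b5,rmD), robot_in(rmB)}, require {ball_in(b1,rmB), free(right), robot_in(rmB)}
    → {ball_in(b1,rmB), ball_in(b5,rmD), free(right), robot_in(rmB)}
  through step 3 (drop(b1,rmB,right)): drop {ball_in(b1,rmB), free(right)}, keep {ball_in(b5,rmD), robot_in(rmB)}, require {carry(b1,right), robot_in(rmB)}
    → {ball_in(b5,rmD), carry(b1,right), robot_in(rmB)}
  through step 2 (go(rmA,rmB)): drop {robot_in(rmB)}, keep {ball_in(b5,rmD), carry(b1,right)}, require {robot_in(rmA)}
    → {ball_in(b5,rmD), carry(b1,right), robot_in(rmA)}
  through step 1 (pick(b1,rmA,right)): drop {carry(b1,right)}, keep {ball_in(b5,rmD), robot_in(rmA)}, require {ball_in(b1,rmA), free(right), robot_in(rmA)}
    → {ball_in(b1,rmA), ball_in(b5,rmD), free(right), robot_in(rmA)}

== RESULT ==
["ball_in(b1,rmA)", "ball_in(b5,rmD)", "free(right)", "robot_in(rmA)"]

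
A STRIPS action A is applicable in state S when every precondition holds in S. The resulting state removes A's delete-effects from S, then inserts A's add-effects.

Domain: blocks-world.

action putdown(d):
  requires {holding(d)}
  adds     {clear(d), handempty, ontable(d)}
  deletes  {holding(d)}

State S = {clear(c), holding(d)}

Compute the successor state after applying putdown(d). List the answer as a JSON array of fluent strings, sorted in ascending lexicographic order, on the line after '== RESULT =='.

Compute (S \ del) ∪ add:
  pre ⊆ S: {holding(d)} ⊆ S  — applicable
  S \ del = {clear(c)}
  ∪ add   = {clear(c), clear(d), handempty, ontable(d)}

== RESULT ==
["clear(c)", "clear(d)", "handempty", "ontable(d)"]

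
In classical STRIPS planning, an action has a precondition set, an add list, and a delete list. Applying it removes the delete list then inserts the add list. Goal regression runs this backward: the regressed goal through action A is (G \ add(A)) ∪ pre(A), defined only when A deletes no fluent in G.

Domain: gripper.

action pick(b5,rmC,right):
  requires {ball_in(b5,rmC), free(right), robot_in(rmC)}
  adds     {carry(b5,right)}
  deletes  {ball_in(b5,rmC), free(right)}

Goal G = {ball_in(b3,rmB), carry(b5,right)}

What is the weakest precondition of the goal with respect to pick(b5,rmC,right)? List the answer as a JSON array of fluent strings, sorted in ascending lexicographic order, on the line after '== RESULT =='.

Regress:
  G ∩ del = {}  (empty — regression defined)
  G \ add = {ball_in(b3,rmB), carry(b5,right)} \ {carry(b5,right)} = {ball_in(b3,rmB)}
  ∪ pre   = {ball_in(b3,rmB)} ∪ {ball_in(b5,rmC), free(right), robot_in(rmC)}
          = {ball_in(b3,rmB), ball_in(b5,rmC), free(right), robot_in(rmC)}

== RESULT ==
["ball_in(b3,rmB)", "ball_in(b5,rmC)", "free(right)", "robot_in(rmC)"]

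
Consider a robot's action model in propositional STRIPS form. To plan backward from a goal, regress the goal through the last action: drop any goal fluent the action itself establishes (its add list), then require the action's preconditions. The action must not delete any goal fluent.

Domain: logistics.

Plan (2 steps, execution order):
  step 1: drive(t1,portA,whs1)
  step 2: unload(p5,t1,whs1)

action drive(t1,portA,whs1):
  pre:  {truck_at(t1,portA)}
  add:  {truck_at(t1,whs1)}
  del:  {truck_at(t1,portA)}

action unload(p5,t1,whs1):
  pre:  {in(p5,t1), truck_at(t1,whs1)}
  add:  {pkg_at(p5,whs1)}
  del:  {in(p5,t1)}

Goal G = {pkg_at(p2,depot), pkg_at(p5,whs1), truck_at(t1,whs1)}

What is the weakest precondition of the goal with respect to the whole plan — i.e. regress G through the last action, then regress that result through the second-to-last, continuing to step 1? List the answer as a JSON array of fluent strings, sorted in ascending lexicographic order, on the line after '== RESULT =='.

Regress step by step:
  through step 2 (unload(p5,t1,whs1)): drop {pkg_at(p5,whs1)}, keep {pkg_at(p2,depot), truck_at(t1,whs1)}, require {in(p5,t1), truck_at(t1,whs1)}
    → {in(p5,t1), pkg_at(p2,depot), truck_at(t1,whs1)}
  through step 1 (drive(t1,portA,whs1)): drop {truck_at(t1,whs1)}, keep {in(p5,t1), pkg_at(p2,depot)}, require {truck_at(t1,portA)}
    → {in(p5,t1), pkg_at(p2,depot), truck_at(t1,portA)}

== RESULT ==
["in(p5,t1)", "pkg_at(p2,depot)", "truck_at(t1,portA)"]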